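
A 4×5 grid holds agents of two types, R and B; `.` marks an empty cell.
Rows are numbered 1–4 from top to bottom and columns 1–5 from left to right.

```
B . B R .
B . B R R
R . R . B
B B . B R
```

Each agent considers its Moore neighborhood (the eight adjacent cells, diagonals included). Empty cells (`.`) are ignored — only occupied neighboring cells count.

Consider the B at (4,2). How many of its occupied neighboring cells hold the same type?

Occupied neighbors of (4,2): (3,1)=R, (3,3)=R, (4,1)=B.
Same type (B): 1 of 3.

1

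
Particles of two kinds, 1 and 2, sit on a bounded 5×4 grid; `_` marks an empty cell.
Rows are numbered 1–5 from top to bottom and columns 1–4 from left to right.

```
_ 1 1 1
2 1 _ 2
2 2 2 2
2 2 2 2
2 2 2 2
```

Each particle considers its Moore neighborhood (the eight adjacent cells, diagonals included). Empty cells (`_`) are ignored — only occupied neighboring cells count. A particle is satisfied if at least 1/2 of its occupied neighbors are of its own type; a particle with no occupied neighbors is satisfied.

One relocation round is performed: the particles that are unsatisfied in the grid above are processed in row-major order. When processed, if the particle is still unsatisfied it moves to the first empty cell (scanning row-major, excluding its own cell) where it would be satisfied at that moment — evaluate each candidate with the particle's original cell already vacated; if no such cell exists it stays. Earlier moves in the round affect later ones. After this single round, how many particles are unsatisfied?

Initially unsatisfied (in order): (2,2).
  (2,2) → (1,1).
Resulting grid:
1 1 1 1
2 _ _ 2
2 2 2 2
2 2 2 2
2 2 2 2
All satisfied now.

0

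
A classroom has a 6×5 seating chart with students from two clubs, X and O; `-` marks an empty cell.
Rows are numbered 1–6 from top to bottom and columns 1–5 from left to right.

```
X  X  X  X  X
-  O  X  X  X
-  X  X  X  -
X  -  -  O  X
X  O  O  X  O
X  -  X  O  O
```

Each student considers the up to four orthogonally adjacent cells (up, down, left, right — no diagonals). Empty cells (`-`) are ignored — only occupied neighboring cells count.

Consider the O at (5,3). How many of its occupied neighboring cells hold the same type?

Occupied neighbors of (5,3): (6,3)=X, (5,2)=O, (5,4)=X.
Same type (O): 1 of 3.

1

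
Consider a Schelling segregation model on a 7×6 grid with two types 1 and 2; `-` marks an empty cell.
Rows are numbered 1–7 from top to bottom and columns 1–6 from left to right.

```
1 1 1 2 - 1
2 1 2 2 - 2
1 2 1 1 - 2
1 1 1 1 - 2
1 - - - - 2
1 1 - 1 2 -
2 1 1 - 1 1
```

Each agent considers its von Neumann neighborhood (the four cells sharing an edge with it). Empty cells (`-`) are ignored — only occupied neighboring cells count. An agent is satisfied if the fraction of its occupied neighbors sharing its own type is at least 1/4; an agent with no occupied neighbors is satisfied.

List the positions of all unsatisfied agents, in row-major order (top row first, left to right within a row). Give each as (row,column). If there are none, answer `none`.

(1,1)1 1/2 satisfied
(1,2)1 3/3 satisfied
(1,3)1 1/3 satisfied
(1,4)2 1/2 satisfied
(1,6)1 0/1 not
(2,1)2 0/3 not
(2,2)1 1/4 satisfied
(2,3)2 1/4 satisfied
(2,4)2 2/3 satisfied
(2,6)2 1/2 satisfied
(3,1)1 1/3 satisfied
(3,2)2 0/4 not
(3,3)1 2/4 satisfied
(3,4)1 2/3 satisfied
(3,6)2 2/2 satisfied
(4,1)1 3/3 satisfied
(4,2)1 2/3 satisfied
(4,3)1 3/3 satisfied
(4,4)1 2/2 satisfied
(4,6)2 2/2 satisfied
(5,1)1 2/2 satisfied
(5,6)2 1/1 satisfied
(6,1)1 2/3 satisfied
(6,2)1 2/2 satisfied
(6,4)1 0/1 not
(6,5)2 0/2 not
(7,1)2 0/2 not
(7,2)1 2/3 satisfied
(7,3)1 1/1 satisfied
(7,5)1 1/2 satisfied
(7,6)1 1/1 satisfied

(1,6), (2,1), (3,2), (6,4), (6,5), (7,1)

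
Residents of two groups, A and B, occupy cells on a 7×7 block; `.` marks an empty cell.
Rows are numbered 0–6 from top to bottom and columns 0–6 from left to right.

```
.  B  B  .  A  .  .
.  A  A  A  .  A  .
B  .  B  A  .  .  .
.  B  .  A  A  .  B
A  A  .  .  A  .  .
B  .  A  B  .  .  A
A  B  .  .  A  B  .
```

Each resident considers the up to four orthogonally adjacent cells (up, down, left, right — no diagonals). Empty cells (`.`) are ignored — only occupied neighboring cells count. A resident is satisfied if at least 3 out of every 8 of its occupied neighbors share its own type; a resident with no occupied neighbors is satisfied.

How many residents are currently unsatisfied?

9

(0,1)B 1/2 satisfied
(0,2)B 1/2 satisfied
(0,4)A 0/0 satisfied
(1,1)A 1/2 satisfied
(1,2)A 2/4 satisfied
(1,3)A 2/2 satisfied
(1,5)A 0/0 satisfied
(2,0)B 0/0 satisfied
(2,2)B 0/2 not
(2,3)A 2/3 satisfied
(3,1)B 0/1 not
(3,3)A 2/2 satisfied
(3,4)A 2/2 satisfied
(3,6)B 0/0 satisfied
(4,0)A 1/2 satisfied
(4,1)A 1/2 satisfied
(4,4)A 1/1 satisfied
(5,0)B 0/2 not
(5,2)A 0/1 not
(5,3)B 0/1 not
(5,6)A 0/0 satisfied
(6,0)A 0/2 not
(6,1)B 0/1 not
(6,4)A 0/1 not
(6,5)B 0/1 not
Unsatisfied: (2,2), (3,1), (5,0), (5,2), (5,3), (6,0), (6,1), (6,4), (6,5) — 9 in total.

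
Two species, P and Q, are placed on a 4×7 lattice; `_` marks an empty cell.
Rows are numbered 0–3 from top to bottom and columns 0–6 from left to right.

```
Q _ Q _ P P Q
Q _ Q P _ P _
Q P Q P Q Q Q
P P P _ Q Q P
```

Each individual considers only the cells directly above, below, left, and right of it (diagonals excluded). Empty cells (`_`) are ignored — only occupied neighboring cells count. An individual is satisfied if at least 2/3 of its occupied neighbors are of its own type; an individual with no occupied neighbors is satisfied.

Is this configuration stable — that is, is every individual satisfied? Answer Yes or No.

(0,0)Q 1/1 ✓
(0,2)Q 1/1 ✓
(0,4)P 1/1 ✓
(0,5)P 2/3 ✓
(0,6)Q 0/1 ✗
(1,0)Q 2/2 ✓
(1,2)Q 2/3 ✓
(1,3)P 1/2 ✗
(1,5)P 1/2 ✗
(2,0)Q 1/3 ✗
(2,1)P 1/3 ✗
(2,2)Q 1/4 ✗
(2,3)P 1/3 ✗
(2,4)Q 2/3 ✓
(2,5)Q 3/4 ✓
(2,6)Q 1/2 ✗
(3,0)P 1/2 ✗
(3,1)P 3/3 ✓
(3,2)P 1/2 ✗
(3,4)Q 2/2 ✓
(3,5)Q 2/3 ✓
(3,6)P 0/2 ✗
For instance (0,6) has only 0/1 same-type neighbors, below 2/3.

No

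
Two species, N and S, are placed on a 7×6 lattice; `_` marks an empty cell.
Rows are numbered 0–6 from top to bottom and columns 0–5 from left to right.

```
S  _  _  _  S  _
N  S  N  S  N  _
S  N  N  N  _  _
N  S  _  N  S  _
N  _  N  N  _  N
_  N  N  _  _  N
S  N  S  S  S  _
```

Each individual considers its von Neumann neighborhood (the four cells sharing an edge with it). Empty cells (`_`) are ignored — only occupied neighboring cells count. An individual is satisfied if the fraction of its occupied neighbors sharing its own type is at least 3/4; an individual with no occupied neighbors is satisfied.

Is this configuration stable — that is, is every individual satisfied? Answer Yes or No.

No

Row 0: (0,0)S 0/1 not · (0,4)S 0/1 not
Row 1: (1,0)N 0/3 not · (1,1)S 0/3 not · (1,2)N 1/3 not · (1,3)S 0/3 not · (1,4)N 0/2 not
Row 2: (2,0)S 0/3 not · (2,1)N 1/4 not · (2,2)N 3/3 satisfied · (2,3)N 2/3 not
Row 3: (3,0)N 1/3 not · (3,1)S 0/2 not · (3,3)N 2/3 not · (3,4)S 0/1 not
Row 4: (4,0)N 1/1 satisfied · (4,2)N 2/2 satisfied · (4,3)N 2/2 satisfied · (4,5)N 1/1 satisfied
Row 5: (5,1)N 2/2 satisfied · (5,2)N 2/3 not · (5,5)N 1/1 satisfied
Row 6: (6,0)S 0/1 not · (6,1)N 1/3 not · (6,2)S 1/3 not · (6,3)S 2/2 satisfied · (6,4)S 1/1 satisfied
For instance (0,0) has only 0/1 same-type neighbors, below 3/4.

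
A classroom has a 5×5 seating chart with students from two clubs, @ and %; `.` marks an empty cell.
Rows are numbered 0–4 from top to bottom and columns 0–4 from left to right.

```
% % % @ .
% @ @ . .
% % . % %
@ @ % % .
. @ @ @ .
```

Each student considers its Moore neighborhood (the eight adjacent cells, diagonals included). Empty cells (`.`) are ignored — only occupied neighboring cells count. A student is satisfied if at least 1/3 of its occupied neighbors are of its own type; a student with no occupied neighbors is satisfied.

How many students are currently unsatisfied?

Row 0: (0,0)% 2/3 satisfied · (0,1)% 3/5 satisfied · (0,2)% 1/4 not · (0,3)@ 1/2 satisfied
Row 1: (1,0)% 4/5 satisfied · (1,1)@ 1/7 not · (1,2)@ 2/6 satisfied
Row 2: (2,0)% 2/5 satisfied · (2,1)% 3/7 satisfied · (2,3)% 3/4 satisfied · (2,4)% 2/2 satisfied
Row 3: (3,0)@ 2/4 satisfied · (3,1)@ 3/6 satisfied · (3,2)% 3/7 satisfied · (3,3)% 3/5 satisfied
Row 4: (4,1)@ 3/4 satisfied · (4,2)@ 3/5 satisfied · (4,3)@ 1/3 satisfied
Unsatisfied: (0,2), (1,1) — 2 in total.

2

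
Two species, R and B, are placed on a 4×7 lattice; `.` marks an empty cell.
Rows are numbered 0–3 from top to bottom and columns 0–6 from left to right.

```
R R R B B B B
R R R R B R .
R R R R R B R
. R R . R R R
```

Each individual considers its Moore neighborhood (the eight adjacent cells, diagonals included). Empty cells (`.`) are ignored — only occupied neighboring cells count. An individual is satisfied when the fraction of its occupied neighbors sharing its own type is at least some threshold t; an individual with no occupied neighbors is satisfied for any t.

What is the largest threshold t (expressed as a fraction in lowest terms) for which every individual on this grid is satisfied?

(0,0)R 3/3
(0,1)R 5/5
(0,2)R 4/5
(0,3)B 2/5
(0,4)B 3/5
(0,5)B 3/4
(0,6)B 1/2
(1,0)R 5/5
(1,1)R 8/8
(1,2)R 7/8
(1,3)R 5/8
(1,4)B 4/8
(1,5)R 2/7
(2,0)R 4/4
(2,1)R 7/7
(2,2)R 7/7
(2,3)R 6/7
(2,4)R 5/7
(2,5)B 1/7
(2,6)R 3/4
(3,1)R 4/4
(3,2)R 4/4
(3,4)R 3/4
(3,5)R 4/5
(3,6)R 2/3
The smallest same-type fraction is 1/7 at (2,5), which reduces to 1/7. Any threshold above that leaves this individual unsatisfied.

1/7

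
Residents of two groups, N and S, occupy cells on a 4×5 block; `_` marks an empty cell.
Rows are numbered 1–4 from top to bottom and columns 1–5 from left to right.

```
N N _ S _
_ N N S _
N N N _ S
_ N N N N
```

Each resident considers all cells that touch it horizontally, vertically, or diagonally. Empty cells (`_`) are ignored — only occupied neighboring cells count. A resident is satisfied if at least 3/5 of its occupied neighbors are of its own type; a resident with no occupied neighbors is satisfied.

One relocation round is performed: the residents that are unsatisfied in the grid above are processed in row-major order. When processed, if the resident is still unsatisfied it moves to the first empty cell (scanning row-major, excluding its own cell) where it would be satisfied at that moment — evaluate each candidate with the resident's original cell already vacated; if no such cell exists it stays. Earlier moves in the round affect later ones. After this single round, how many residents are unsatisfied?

Initially unsatisfied (in order): (1,4), (2,4), (3,5), (4,5).
  (1,4) → (1,5).
  (2,4) → (2,5).
  (3,5) → (1,4).
  (4,5): now satisfied by earlier moves; stays.
Resulting grid:
N N _ S S
_ N N _ S
N N N _ _
_ N N N N
All satisfied now.

0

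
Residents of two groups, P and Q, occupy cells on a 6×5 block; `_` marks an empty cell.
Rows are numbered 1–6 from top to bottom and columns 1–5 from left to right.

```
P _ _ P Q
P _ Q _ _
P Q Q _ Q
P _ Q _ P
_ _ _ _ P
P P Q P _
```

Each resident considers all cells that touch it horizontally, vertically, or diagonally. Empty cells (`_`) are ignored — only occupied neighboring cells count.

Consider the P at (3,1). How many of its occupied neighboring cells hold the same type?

2

Occupied neighbors of (3,1): (2,1)=P, (3,2)=Q, (4,1)=P.
Same type (P): 2 of 3.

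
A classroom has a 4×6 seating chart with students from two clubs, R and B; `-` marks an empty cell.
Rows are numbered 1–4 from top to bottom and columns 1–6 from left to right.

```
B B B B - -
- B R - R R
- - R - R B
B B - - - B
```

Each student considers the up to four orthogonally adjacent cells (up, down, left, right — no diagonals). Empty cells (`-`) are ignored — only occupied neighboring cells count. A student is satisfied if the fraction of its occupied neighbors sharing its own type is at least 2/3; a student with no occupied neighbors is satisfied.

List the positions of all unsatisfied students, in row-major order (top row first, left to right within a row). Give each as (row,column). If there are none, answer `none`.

(2,2), (2,3), (2,6), (3,5), (3,6)

(1,1)B 1/1 ok
(1,2)B 3/3 ok
(1,3)B 2/3 ok
(1,4)B 1/1 ok
(2,2)B 1/2 unhappy
(2,3)R 1/3 unhappy
(2,5)R 2/2 ok
(2,6)R 1/2 unhappy
(3,3)R 1/1 ok
(3,5)R 1/2 unhappy
(3,6)B 1/3 unhappy
(4,1)B 1/1 ok
(4,2)B 1/1 ok
(4,6)B 1/1 ok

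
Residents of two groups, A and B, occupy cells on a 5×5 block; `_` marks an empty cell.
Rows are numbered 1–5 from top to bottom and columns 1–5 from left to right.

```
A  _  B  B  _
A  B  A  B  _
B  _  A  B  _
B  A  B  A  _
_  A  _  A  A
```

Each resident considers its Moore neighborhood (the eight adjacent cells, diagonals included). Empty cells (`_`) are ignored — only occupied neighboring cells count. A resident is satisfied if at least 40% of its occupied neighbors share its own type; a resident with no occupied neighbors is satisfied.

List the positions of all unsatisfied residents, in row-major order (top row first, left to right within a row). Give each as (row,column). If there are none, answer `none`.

(2,1), (2,2), (2,3), (4,1), (4,3), (5,2)

Row 1: (1,1)A 1/2 satisfied · (1,3)B 3/4 satisfied · (1,4)B 2/3 satisfied
Row 2: (2,1)A 1/3 not · (2,2)B 2/6 not · (2,3)A 1/6 not · (2,4)B 3/5 satisfied
Row 3: (3,1)B 2/4 satisfied · (3,3)A 3/7 satisfied · (3,4)B 2/5 satisfied
Row 4: (4,1)B 1/3 not · (4,2)A 2/5 satisfied · (4,3)B 1/6 not · (4,4)A 3/5 satisfied
Row 5: (5,2)A 1/3 not · (5,4)A 2/3 satisfied · (5,5)A 2/2 satisfied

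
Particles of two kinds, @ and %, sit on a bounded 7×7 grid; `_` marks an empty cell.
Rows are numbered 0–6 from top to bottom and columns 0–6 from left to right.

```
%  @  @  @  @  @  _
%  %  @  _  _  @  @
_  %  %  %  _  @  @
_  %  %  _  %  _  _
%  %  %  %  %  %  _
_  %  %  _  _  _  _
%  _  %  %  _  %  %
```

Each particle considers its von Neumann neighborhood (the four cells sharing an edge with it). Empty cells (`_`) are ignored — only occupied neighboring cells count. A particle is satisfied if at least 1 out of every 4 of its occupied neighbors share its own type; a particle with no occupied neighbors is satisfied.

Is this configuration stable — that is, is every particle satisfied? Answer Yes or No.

Yes

Row 0: (0,0)% 1/2 ✓ · (0,1)@ 1/3 ✓ · (0,2)@ 3/3 ✓ · (0,3)@ 2/2 ✓ · (0,4)@ 2/2 ✓ · (0,5)@ 2/2 ✓
Row 1: (1,0)% 2/2 ✓ · (1,1)% 2/4 ✓ · (1,2)@ 1/3 ✓ · (1,5)@ 3/3 ✓ · (1,6)@ 2/2 ✓
Row 2: (2,1)% 3/3 ✓ · (2,2)% 3/4 ✓ · (2,3)% 1/1 ✓ · (2,5)@ 2/2 ✓ · (2,6)@ 2/2 ✓
Row 3: (3,1)% 3/3 ✓ · (3,2)% 3/3 ✓ · (3,4)% 1/1 ✓
Row 4: (4,0)% 1/1 ✓ · (4,1)% 4/4 ✓ · (4,2)% 4/4 ✓ · (4,3)% 2/2 ✓ · (4,4)% 3/3 ✓ · (4,5)% 1/1 ✓
Row 5: (5,1)% 2/2 ✓ · (5,2)% 3/3 ✓
Row 6: (6,0)% 0/0 ✓ · (6,2)% 2/2 ✓ · (6,3)% 1/1 ✓ · (6,5)% 1/1 ✓ · (6,6)% 1/1 ✓
All meet the threshold, so the configuration is stable.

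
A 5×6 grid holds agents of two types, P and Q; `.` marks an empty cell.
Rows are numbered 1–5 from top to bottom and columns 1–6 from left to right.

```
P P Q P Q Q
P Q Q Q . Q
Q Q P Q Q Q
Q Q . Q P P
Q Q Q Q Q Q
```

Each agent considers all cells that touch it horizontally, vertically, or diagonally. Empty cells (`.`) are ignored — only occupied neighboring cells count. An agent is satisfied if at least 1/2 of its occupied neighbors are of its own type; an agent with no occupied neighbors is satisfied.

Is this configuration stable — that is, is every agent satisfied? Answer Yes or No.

Row 1: (1,1)P 2/3 ✓ · (1,2)P 2/5 ✗ · (1,3)Q 3/5 ✓ · (1,4)P 0/4 ✗ · (1,5)Q 3/4 ✓ · (1,6)Q 2/2 ✓
Row 2: (2,1)P 2/5 ✗ · (2,2)Q 4/8 ✓ · (2,3)Q 5/8 ✓ · (2,4)Q 5/7 ✓ · (2,6)Q 4/4 ✓
Row 3: (3,1)Q 4/5 ✓ · (3,2)Q 5/7 ✓ · (3,3)P 0/7 ✗ · (3,4)Q 4/6 ✓ · (3,5)Q 5/7 ✓ · (3,6)Q 2/4 ✓
Row 4: (4,1)Q 5/5 ✓ · (4,2)Q 6/7 ✓ · (4,4)Q 5/7 ✓ · (4,5)P 1/8 ✗ · (4,6)P 1/5 ✗
Row 5: (5,1)Q 3/3 ✓ · (5,2)Q 4/4 ✓ · (5,3)Q 4/4 ✓ · (5,4)Q 3/4 ✓ · (5,5)Q 3/5 ✓ · (5,6)Q 1/3 ✗
For instance (1,2) has only 2/5 same-type neighbors, below 1/2.

No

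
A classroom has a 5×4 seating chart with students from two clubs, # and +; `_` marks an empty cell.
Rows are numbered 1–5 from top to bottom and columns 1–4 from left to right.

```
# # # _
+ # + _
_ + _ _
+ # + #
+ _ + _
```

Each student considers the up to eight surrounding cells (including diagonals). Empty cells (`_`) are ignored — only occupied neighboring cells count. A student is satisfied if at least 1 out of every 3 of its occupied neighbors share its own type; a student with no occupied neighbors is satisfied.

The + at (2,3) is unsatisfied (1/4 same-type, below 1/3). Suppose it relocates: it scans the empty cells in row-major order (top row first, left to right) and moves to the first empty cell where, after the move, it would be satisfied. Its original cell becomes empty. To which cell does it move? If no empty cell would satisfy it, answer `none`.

(3,1)

Vacating (2,3). Empty cells in order:
  (1,4): 0/1 same-type → still unsatisfied.
  (2,4): 0/1 same-type → still unsatisfied.
  (3,1): 3/5 same-type → satisfied — stop here.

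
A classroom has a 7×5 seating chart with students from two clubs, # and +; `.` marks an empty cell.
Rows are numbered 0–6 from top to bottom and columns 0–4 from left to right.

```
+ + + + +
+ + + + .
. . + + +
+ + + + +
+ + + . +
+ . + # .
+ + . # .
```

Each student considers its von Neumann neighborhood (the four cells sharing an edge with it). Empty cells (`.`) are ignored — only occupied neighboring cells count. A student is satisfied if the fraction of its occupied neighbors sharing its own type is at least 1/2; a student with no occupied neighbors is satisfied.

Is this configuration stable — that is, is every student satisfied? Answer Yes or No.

(0,0)+ 2/2 ✓
(0,1)+ 3/3 ✓
(0,2)+ 3/3 ✓
(0,3)+ 3/3 ✓
(0,4)+ 1/1 ✓
(1,0)+ 2/2 ✓
(1,1)+ 3/3 ✓
(1,2)+ 4/4 ✓
(1,3)+ 3/3 ✓
(2,2)+ 3/3 ✓
(2,3)+ 4/4 ✓
(2,4)+ 2/2 ✓
(3,0)+ 2/2 ✓
(3,1)+ 3/3 ✓
(3,2)+ 4/4 ✓
(3,3)+ 3/3 ✓
(3,4)+ 3/3 ✓
(4,0)+ 3/3 ✓
(4,1)+ 3/3 ✓
(4,2)+ 3/3 ✓
(4,4)+ 1/1 ✓
(5,0)+ 2/2 ✓
(5,2)+ 1/2 ✓
(5,3)# 1/2 ✓
(6,0)+ 2/2 ✓
(6,1)+ 1/1 ✓
(6,3)# 1/1 ✓
All meet the threshold, so the configuration is stable.

Yes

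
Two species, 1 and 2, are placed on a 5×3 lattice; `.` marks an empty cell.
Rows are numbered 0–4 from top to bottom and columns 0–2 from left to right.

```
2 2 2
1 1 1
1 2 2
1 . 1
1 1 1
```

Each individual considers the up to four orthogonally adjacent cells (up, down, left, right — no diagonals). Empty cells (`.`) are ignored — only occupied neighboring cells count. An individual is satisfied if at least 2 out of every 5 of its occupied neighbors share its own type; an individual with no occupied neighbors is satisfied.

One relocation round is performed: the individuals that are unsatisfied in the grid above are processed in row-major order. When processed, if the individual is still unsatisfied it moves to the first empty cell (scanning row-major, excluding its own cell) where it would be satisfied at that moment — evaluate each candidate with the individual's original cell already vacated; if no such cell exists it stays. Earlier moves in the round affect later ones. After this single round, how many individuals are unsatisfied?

Initially unsatisfied (in order): (1,2), (2,1), (2,2).
  (1,2) → (3,1).
  (2,1) → (1,2).
  (2,2): now satisfied by earlier moves; stays.
Resulting grid:
2 2 2
1 1 2
1 . 2
1 1 1
1 1 1
Unsatisfied now: (1,1).

1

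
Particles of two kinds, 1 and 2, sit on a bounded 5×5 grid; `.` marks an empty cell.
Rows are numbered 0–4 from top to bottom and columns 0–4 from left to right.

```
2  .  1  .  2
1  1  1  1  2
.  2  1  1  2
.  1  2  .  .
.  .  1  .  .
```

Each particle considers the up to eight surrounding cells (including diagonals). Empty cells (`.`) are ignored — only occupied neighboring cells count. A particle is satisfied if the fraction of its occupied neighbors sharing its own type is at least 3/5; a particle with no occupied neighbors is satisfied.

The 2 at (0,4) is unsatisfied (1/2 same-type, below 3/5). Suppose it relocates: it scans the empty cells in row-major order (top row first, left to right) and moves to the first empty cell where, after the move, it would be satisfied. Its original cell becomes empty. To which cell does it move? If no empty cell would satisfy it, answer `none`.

(4,4)

Vacating (0,4). Empty cells in order:
  (0,1): 1/5 same-type → still unsatisfied.
  (0,3): 1/4 same-type → still unsatisfied.
  (2,0): 1/4 same-type → still unsatisfied.
  (3,0): 1/2 same-type → still unsatisfied.
  (3,3): 2/5 same-type → still unsatisfied.
  (3,4): 1/2 same-type → still unsatisfied.
  (4,0): 0/1 same-type → still unsatisfied.
  (4,1): 1/3 same-type → still unsatisfied.
  (4,3): 1/2 same-type → still unsatisfied.
  (4,4): 0/0 same-type → satisfied — stop here.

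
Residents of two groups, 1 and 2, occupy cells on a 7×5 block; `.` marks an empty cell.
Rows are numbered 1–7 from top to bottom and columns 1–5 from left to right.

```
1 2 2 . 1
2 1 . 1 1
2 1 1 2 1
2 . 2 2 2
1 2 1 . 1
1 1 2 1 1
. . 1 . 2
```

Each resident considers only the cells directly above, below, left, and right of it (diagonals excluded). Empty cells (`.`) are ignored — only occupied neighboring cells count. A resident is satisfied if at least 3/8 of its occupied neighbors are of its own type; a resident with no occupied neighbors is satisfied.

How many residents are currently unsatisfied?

(1,1)1 0/2 unhappy
(1,2)2 1/3 unhappy
(1,3)2 1/1 ok
(1,5)1 1/1 ok
(2,1)2 1/3 unhappy
(2,2)1 1/3 unhappy
(2,4)1 1/2 ok
(2,5)1 3/3 ok
(3,1)2 2/3 ok
(3,2)1 2/3 ok
(3,3)1 1/3 unhappy
(3,4)2 1/4 unhappy
(3,5)1 1/3 unhappy
(4,1)2 1/2 ok
(4,3)2 1/3 unhappy
(4,4)2 3/3 ok
(4,5)2 1/3 unhappy
(5,1)1 1/3 unhappy
(5,2)2 0/3 unhappy
(5,3)1 0/3 unhappy
(5,5)1 1/2 ok
(6,1)1 2/2 ok
(6,2)1 1/3 unhappy
(6,3)2 0/4 unhappy
(6,4)1 1/2 ok
(6,5)1 2/3 ok
(7,3)1 0/1 unhappy
(7,5)2 0/1 unhappy
Unsatisfied: (1,1), (1,2), (2,1), (2,2), (3,3), (3,4), (3,5), (4,3), (4,5), (5,1), (5,2), (5,3), (6,2), (6,3), (7,3), (7,5) — 16 in total.

16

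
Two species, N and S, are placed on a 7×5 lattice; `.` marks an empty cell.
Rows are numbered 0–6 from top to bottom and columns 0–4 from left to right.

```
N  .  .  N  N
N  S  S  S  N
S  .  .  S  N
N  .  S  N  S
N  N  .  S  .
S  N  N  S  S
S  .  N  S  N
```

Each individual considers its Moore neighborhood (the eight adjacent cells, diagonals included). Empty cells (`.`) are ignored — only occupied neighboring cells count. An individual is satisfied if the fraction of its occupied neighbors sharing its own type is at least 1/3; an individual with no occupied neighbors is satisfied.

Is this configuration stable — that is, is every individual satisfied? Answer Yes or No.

No

Row 0: (0,0)N 1/2 ok · (0,3)N 2/4 ok · (0,4)N 2/3 ok
Row 1: (1,0)N 1/3 ok · (1,1)S 2/4 ok · (1,2)S 3/4 ok · (1,3)S 2/6 ok · (1,4)N 3/5 ok
Row 2: (2,0)S 1/3 ok · (2,3)S 4/7 ok · (2,4)N 2/5 ok
Row 3: (3,0)N 2/3 ok · (3,2)S 2/4 ok · (3,3)N 1/5 unhappy · (3,4)S 2/4 ok
Row 4: (4,0)N 3/4 ok · (4,1)N 4/6 ok · (4,3)S 4/6 ok
Row 5: (5,0)S 1/4 unhappy · (5,1)N 4/6 ok · (5,2)N 3/6 ok · (5,3)S 3/6 ok · (5,4)S 3/4 ok
Row 6: (6,0)S 1/2 ok · (6,2)N 2/4 ok · (6,3)S 2/5 ok · (6,4)N 0/3 unhappy
For instance (3,3) has only 1/5 same-type neighbors, below 1/3.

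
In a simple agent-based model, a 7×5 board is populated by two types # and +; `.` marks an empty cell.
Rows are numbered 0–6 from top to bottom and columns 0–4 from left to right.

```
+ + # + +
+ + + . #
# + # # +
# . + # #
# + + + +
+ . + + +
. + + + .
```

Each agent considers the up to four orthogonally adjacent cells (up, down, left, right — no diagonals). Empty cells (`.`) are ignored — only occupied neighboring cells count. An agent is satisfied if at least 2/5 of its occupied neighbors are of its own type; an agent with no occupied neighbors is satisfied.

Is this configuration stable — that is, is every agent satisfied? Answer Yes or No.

(0,0)+ 2/2 satisfied
(0,1)+ 2/3 satisfied
(0,2)# 0/3 not
(0,3)+ 1/2 satisfied
(0,4)+ 1/2 satisfied
(1,0)+ 2/3 satisfied
(1,1)+ 4/4 satisfied
(1,2)+ 1/3 not
(1,4)# 0/2 not
(2,0)# 1/3 not
(2,1)+ 1/3 not
(2,2)# 1/4 not
(2,3)# 2/3 satisfied
(2,4)+ 0/3 not
(3,0)# 2/2 satisfied
(3,2)+ 1/3 not
(3,3)# 2/4 satisfied
(3,4)# 1/3 not
(4,0)# 1/3 not
(4,1)+ 1/2 satisfied
(4,2)+ 4/4 satisfied
(4,3)+ 3/4 satisfied
(4,4)+ 2/3 satisfied
(5,0)+ 0/1 not
(5,2)+ 3/3 satisfied
(5,3)+ 4/4 satisfied
(5,4)+ 2/2 satisfied
(6,1)+ 1/1 satisfied
(6,2)+ 3/3 satisfied
(6,3)+ 2/2 satisfied
For instance (0,2) has only 0/3 same-type neighbors, below 2/5.

No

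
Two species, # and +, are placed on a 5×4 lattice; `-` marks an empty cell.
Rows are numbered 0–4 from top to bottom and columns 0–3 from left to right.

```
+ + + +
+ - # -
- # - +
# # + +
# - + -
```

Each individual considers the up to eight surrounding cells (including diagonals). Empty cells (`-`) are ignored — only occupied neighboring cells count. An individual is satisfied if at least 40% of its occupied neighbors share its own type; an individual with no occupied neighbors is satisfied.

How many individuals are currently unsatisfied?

Row 0: (0,0)+ 2/2 ✓ · (0,1)+ 3/4 ✓ · (0,2)+ 2/3 ✓ · (0,3)+ 1/2 ✓
Row 1: (1,0)+ 2/3 ✓ · (1,2)# 1/5 ✗
Row 2: (2,1)# 3/5 ✓ · (2,3)+ 2/3 ✓
Row 3: (3,0)# 3/3 ✓ · (3,1)# 3/5 ✓ · (3,2)+ 3/5 ✓ · (3,3)+ 3/3 ✓
Row 4: (4,0)# 2/2 ✓ · (4,2)+ 2/3 ✓
Unsatisfied: (1,2) — 1 in total.

1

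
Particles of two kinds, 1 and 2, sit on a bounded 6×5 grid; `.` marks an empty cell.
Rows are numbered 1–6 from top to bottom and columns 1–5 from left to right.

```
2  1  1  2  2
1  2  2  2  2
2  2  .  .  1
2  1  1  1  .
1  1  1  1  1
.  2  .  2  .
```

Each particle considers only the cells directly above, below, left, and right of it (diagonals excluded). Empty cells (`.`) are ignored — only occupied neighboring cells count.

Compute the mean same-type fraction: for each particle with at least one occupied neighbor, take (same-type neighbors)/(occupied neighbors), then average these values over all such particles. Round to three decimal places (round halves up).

0.556

(1,1)2 0/2
(1,2)1 1/3
(1,3)1 1/3
(1,4)2 2/3
(1,5)2 2/2
(2,1)1 0/3
(2,2)2 2/4
(2,3)2 2/3
(2,4)2 3/3
(2,5)2 2/3
(3,1)2 2/3
(3,2)2 2/3
(3,5)1 0/1
(4,1)2 1/3
(4,2)1 2/4
(4,3)1 3/3
(4,4)1 2/2
(5,1)1 1/2
(5,2)1 3/4
(5,3)1 3/3
(5,4)1 3/4
(5,5)1 1/1
(6,2)2 0/1
(6,4)2 0/1
Sum over 24 particles: 0/2 + 1/3 + 1/3 + 2/3 + 2/2 + 0/3 + 2/4 + 2/3 + 3/3 + 2/3 + 2/3 + 2/3 + 0/1 + 1/3 + 2/4 + 3/3 + 2/2 + 1/2 + 3/4 + 3/3 + 3/4 + 1/1 + 0/1 + 0/1 = 40/3; mean = 40/3 ÷ 24 = 5/9 = 0.555555… → 0.556.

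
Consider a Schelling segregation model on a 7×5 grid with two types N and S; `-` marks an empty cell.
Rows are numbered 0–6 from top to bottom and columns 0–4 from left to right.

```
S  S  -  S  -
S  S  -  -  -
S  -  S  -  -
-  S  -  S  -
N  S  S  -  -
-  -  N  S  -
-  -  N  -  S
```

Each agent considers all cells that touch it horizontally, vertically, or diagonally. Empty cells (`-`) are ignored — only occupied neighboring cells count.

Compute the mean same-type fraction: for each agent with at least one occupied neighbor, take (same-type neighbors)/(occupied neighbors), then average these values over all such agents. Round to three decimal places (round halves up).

0.757

Row 0: (0,0)S 3/3 · (0,1)S 3/3 · (0,3)S — no occupied neighbors
Row 1: (1,0)S 4/4 · (1,1)S 5/5
Row 2: (2,0)S 3/3 · (2,2)S 3/3
Row 3: (3,1)S 4/5 · (3,3)S 2/2
Row 4: (4,0)N 0/2 · (4,1)S 2/4 · (4,2)S 4/5
Row 5: (5,2)N 1/4 · (5,3)S 2/4
Row 6: (6,2)N 1/2 · (6,4)S 1/1
Sum over 15 agents: 3/3 + 3/3 + 4/4 + 5/5 + 3/3 + 3/3 + 4/5 + 2/2 + 0/2 + 2/4 + 4/5 + 1/4 + 2/4 + 1/2 + 1/1 = 227/20; mean = 227/20 ÷ 15 = 227/300 = 0.756666… → 0.757.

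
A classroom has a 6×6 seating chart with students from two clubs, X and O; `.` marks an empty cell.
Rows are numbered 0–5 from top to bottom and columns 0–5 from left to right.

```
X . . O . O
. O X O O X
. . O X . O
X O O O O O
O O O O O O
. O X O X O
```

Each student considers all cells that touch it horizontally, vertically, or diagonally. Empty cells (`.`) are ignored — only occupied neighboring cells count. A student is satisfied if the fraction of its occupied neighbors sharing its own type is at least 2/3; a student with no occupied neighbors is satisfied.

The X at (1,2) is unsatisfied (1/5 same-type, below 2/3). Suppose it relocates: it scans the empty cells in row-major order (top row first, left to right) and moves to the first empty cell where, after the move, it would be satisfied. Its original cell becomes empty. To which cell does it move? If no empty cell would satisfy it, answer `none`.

Vacating (1,2). Empty cells in order:
  (0,1): 1/2 same-type → still unsatisfied.
  (0,2): 0/3 same-type → still unsatisfied.
  (0,4): 1/5 same-type → still unsatisfied.
  (1,0): 1/2 same-type → still unsatisfied.
  (2,0): 1/3 same-type → still unsatisfied.
  (2,1): 1/5 same-type → still unsatisfied.
  (2,4): 2/8 same-type → still unsatisfied.
  (5,0): 0/3 same-type → still unsatisfied.

none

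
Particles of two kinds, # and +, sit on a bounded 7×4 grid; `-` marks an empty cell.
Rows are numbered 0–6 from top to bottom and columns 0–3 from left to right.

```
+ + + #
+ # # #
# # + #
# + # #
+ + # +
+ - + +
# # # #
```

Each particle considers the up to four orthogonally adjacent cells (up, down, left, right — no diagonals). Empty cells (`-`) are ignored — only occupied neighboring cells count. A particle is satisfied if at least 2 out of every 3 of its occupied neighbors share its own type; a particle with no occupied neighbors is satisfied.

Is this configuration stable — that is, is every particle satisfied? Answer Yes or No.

Row 0: (0,0)+ 2/2 ok · (0,1)+ 2/3 ok · (0,2)+ 1/3 unhappy · (0,3)# 1/2 unhappy
Row 1: (1,0)+ 1/3 unhappy · (1,1)# 2/4 unhappy · (1,2)# 2/4 unhappy · (1,3)# 3/3 ok
Row 2: (2,0)# 2/3 ok · (2,1)# 2/4 unhappy · (2,2)+ 0/4 unhappy · (2,3)# 2/3 ok
Row 3: (3,0)# 1/3 unhappy · (3,1)+ 1/4 unhappy · (3,2)# 2/4 unhappy · (3,3)# 2/3 ok
Row 4: (4,0)+ 2/3 ok · (4,1)+ 2/3 ok · (4,2)# 1/4 unhappy · (4,3)+ 1/3 unhappy
Row 5: (5,0)+ 1/2 unhappy · (5,2)+ 1/3 unhappy · (5,3)+ 2/3 ok
Row 6: (6,0)# 1/2 unhappy · (6,1)# 2/2 ok · (6,2)# 2/3 ok · (6,3)# 1/2 unhappy
For instance (0,2) has only 1/3 same-type neighbors, below 2/3.

No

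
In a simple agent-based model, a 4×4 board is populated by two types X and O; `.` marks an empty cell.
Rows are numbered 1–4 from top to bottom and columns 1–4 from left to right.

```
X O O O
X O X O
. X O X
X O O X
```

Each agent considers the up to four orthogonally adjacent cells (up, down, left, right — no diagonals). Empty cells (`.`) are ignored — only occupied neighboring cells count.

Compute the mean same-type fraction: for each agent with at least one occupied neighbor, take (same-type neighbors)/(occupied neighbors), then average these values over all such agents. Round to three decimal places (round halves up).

0.400

Row 1: (1,1)X 1/2 · (1,2)O 2/3 · (1,3)O 2/3 · (1,4)O 2/2
Row 2: (2,1)X 1/2 · (2,2)O 1/4 · (2,3)X 0/4 · (2,4)O 1/3
Row 3: (3,2)X 0/3 · (3,3)O 1/4 · (3,4)X 1/3
Row 4: (4,1)X 0/1 · (4,2)O 1/3 · (4,3)O 2/3 · (4,4)X 1/2
Sum over 15 agents: 1/2 + 2/3 + 2/3 + 2/2 + 1/2 + 1/4 + 0/4 + 1/3 + 0/3 + 1/4 + 1/3 + 0/1 + 1/3 + 2/3 + 1/2 = 6; mean = 6 ÷ 15 = 2/5 = 0.4 → 0.400.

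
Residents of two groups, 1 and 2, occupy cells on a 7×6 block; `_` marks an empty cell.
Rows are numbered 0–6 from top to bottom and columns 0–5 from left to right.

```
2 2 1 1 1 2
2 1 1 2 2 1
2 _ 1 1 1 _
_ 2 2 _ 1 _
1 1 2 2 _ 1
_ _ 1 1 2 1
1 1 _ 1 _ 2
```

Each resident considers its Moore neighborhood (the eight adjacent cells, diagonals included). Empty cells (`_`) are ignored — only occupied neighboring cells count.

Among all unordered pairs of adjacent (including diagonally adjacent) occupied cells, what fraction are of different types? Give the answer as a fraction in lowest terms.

37/75

Scan each occupied cell's neighbors to the right and below (and the two forward diagonals) so each pair is counted once.
From row 0: 11 unlike of 21 pairs (running 11/21).
From row 1: 9 unlike of 16 pairs (running 20/37).
From row 2: 3 unlike of 8 pairs (running 23/45).
From row 3: 4 unlike of 9 pairs (running 27/54).
From row 4: 6 unlike of 11 pairs (running 33/65).
From row 5: 4 unlike of 9 pairs (running 37/74).
From row 6: 0 unlike of 1 pairs (running 37/75).
Total adjacent occupied pairs: 75; unlike-type pairs: 37.
37/75 is already in lowest terms.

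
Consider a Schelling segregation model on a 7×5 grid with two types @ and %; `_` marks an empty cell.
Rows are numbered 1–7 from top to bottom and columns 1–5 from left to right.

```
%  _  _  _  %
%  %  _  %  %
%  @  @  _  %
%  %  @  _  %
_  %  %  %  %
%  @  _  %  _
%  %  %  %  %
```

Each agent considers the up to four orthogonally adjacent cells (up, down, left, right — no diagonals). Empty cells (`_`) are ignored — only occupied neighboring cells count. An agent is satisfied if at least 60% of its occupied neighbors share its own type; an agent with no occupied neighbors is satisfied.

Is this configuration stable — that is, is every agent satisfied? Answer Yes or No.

No

(1,1)% 1/1 ok
(1,5)% 1/1 ok
(2,1)% 3/3 ok
(2,2)% 1/2 unhappy
(2,4)% 1/1 ok
(2,5)% 3/3 ok
(3,1)% 2/3 ok
(3,2)@ 1/4 unhappy
(3,3)@ 2/2 ok
(3,5)% 2/2 ok
(4,1)% 2/2 ok
(4,2)% 2/4 unhappy
(4,3)@ 1/3 unhappy
(4,5)% 2/2 ok
(5,2)% 2/3 ok
(5,3)% 2/3 ok
(5,4)% 3/3 ok
(5,5)% 2/2 ok
(6,1)% 1/2 unhappy
(6,2)@ 0/3 unhappy
(6,4)% 2/2 ok
(7,1)% 2/2 ok
(7,2)% 2/3 ok
(7,3)% 2/2 ok
(7,4)% 3/3 ok
(7,5)% 1/1 ok
For instance (2,2) has only 1/2 same-type neighbors, below 3/5.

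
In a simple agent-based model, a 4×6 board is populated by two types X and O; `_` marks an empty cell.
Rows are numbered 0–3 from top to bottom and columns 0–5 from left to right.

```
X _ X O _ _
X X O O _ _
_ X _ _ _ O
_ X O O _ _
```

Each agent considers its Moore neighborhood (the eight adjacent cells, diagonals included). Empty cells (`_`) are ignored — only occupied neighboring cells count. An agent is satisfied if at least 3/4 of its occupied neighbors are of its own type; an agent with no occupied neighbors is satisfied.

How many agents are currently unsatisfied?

7

Row 0: (0,0)X 2/2 satisfied · (0,2)X 1/4 not · (0,3)O 2/3 not
Row 1: (1,0)X 3/3 satisfied · (1,1)X 4/5 satisfied · (1,2)O 2/5 not · (1,3)O 2/3 not
Row 2: (2,1)X 3/5 not · (2,5)O 0/0 satisfied
Row 3: (3,1)X 1/2 not · (3,2)O 1/3 not · (3,3)O 1/1 satisfied
Unsatisfied: (0,2), (0,3), (1,2), (1,3), (2,1), (3,1), (3,2) — 7 in total.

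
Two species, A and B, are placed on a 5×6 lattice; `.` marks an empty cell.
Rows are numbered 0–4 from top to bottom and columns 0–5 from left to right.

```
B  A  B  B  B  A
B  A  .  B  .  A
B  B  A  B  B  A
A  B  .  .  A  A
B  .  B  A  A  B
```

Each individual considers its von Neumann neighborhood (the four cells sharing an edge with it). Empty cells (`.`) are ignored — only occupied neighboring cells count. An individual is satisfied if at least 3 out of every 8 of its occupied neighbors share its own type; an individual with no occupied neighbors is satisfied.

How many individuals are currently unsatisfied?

8

Row 0: (0,0)B 1/2 ok · (0,1)A 1/3 unhappy · (0,2)B 1/2 ok · (0,3)B 3/3 ok · (0,4)B 1/2 ok · (0,5)A 1/2 ok
Row 1: (1,0)B 2/3 ok · (1,1)A 1/3 unhappy · (1,3)B 2/2 ok · (1,5)A 2/2 ok
Row 2: (2,0)B 2/3 ok · (2,1)B 2/4 ok · (2,2)A 0/2 unhappy · (2,3)B 2/3 ok · (2,4)B 1/3 unhappy · (2,5)A 2/3 ok
Row 3: (3,0)A 0/3 unhappy · (3,1)B 1/2 ok · (3,4)A 2/3 ok · (3,5)A 2/3 ok
Row 4: (4,0)B 0/1 unhappy · (4,2)B 0/1 unhappy · (4,3)A 1/2 ok · (4,4)A 2/3 ok · (4,5)B 0/2 unhappy
Unsatisfied: (0,1), (1,1), (2,2), (2,4), (3,0), (4,0), (4,2), (4,5) — 8 in total.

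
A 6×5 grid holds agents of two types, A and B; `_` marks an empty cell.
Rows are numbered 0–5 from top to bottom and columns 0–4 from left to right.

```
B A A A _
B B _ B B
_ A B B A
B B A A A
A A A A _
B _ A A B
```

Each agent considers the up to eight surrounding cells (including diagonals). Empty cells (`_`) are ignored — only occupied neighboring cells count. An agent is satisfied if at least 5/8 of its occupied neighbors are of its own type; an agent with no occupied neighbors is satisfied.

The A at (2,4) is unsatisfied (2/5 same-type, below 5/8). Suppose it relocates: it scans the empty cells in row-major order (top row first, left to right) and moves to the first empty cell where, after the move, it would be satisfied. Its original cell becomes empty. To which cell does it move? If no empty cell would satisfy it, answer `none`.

(4,4)

Vacating (2,4). Empty cells in order:
  (0,4): 1/3 same-type → still unsatisfied.
  (1,2): 4/8 same-type → still unsatisfied.
  (2,0): 1/5 same-type → still unsatisfied.
  (4,4): 4/5 same-type → satisfied — stop here.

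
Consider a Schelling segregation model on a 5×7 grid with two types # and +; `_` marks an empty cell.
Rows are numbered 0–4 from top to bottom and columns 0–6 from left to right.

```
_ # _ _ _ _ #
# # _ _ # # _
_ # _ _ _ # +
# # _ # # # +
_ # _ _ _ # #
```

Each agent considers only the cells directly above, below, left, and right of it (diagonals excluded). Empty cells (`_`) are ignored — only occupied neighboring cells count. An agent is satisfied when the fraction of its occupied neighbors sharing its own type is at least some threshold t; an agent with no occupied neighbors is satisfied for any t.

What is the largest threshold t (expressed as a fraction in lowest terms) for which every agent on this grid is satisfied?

Row 0: (0,1)# 1/1 · (0,6)# — no occupied neighbors
Row 1: (1,0)# 1/1 · (1,1)# 3/3 · (1,4)# 1/1 · (1,5)# 2/2
Row 2: (2,1)# 2/2 · (2,5)# 2/3 · (2,6)+ 1/2
Row 3: (3,0)# 1/1 · (3,1)# 3/3 · (3,3)# 1/1 · (3,4)# 2/2 · (3,5)# 3/4 · (3,6)+ 1/3
Row 4: (4,1)# 1/1 · (4,5)# 2/2 · (4,6)# 1/2
The smallest same-type fraction is 1/3 at (3,6), which reduces to 1/3. Any threshold above that leaves this agent unsatisfied.

1/3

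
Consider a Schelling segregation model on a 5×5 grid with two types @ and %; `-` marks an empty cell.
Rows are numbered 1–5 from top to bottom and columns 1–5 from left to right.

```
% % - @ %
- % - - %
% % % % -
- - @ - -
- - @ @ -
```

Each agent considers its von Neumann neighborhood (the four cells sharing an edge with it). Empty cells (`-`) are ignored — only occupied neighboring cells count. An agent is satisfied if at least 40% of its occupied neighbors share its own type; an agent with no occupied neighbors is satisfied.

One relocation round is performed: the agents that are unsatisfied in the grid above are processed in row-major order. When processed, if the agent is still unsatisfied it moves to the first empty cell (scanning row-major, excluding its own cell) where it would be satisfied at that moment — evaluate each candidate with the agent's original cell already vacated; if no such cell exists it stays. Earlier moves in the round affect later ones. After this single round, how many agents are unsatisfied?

Initially unsatisfied (in order): (1,4).
  (1,4) → (4,2).
Resulting grid:
% % - - %
- % - - %
% % % % -
- @ @ - -
- - @ @ -
All satisfied now.

0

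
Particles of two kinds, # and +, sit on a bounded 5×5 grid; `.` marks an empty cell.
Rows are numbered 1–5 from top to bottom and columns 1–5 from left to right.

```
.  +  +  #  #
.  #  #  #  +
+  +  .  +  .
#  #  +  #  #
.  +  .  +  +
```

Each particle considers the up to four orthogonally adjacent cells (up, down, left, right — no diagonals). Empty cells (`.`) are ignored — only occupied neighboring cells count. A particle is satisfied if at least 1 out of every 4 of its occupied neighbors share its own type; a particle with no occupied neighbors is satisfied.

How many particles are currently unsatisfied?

4

Row 1: (1,2)+ 1/2 satisfied · (1,3)+ 1/3 satisfied · (1,4)# 2/3 satisfied · (1,5)# 1/2 satisfied
Row 2: (2,2)# 1/3 satisfied · (2,3)# 2/3 satisfied · (2,4)# 2/4 satisfied · (2,5)+ 0/2 not
Row 3: (3,1)+ 1/2 satisfied · (3,2)+ 1/3 satisfied · (3,4)+ 0/2 not
Row 4: (4,1)# 1/2 satisfied · (4,2)# 1/4 satisfied · (4,3)+ 0/2 not · (4,4)# 1/4 satisfied · (4,5)# 1/2 satisfied
Row 5: (5,2)+ 0/1 not · (5,4)+ 1/2 satisfied · (5,5)+ 1/2 satisfied
Unsatisfied: (2,5), (3,4), (4,3), (5,2) — 4 in total.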